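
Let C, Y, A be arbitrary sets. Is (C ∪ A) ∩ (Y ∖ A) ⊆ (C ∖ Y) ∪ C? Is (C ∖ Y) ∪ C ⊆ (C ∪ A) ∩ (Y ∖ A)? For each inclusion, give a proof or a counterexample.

The sets are not equal: only the forward inclusion holds.

(⟹) Let x ∈ (C ∪ A) ∩ (Y ∖ A). Then x ∈ C ∩ Y and x ∉ A, from which x ∈ (C ∖ Y) ∪ C.

(⟸) This inclusion fails. Take C = {1}, Y = ∅, A = ∅; then 1 ∈ (C ∖ Y) ∪ C but 1 ∉ (C ∪ A) ∩ (Y ∖ A).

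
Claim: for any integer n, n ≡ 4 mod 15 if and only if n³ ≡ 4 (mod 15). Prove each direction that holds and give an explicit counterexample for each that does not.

The biconditional holds.

(⟸) Suppose n³ ≡ 4 (mod 15). The only residue r in {0, …, 14} with r³ ≡ 4 (mod 15) is r = 4, so n ≡ 4 (mod 15).

(⟹) Suppose n ≡ 4 mod 15. Write n = 15j + 4. Then (15j + 4)³ = 3375j³ + 2700j² + 720j + 64 = 15(225j³ + 180j² + 48j + 4) + 4, so n³ ≡ 4 (mod 15).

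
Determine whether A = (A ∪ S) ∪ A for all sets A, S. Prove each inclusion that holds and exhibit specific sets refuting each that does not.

(⟹) Let x ∈ A. Then either x ∈ A and x ∉ S; or x ∈ A ∩ S. In each case x ∈ (A ∪ S) ∪ A, so A ⊆ (A ∪ S) ∪ A.

(⟸) This inclusion fails. Take A = ∅, S = {1}; then 1 ∈ (A ∪ S) ∪ A but 1 ∉ A.

Only the forward inclusion holds.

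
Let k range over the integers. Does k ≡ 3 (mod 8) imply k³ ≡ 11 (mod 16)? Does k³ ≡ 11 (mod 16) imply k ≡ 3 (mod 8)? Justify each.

(⟹) This fails: take k = 11. Then 11 ≡ 3 (mod 8), but 11³ = 1331 ≡ 3 (mod 16), not 11.

(⟸) Conversely, the residues r modulo 16 with r³ ≡ 11 (mod 16) are exactly {3}, and each is ≡ 3 (mod 8).

(⇒) fails; (⇐) holds.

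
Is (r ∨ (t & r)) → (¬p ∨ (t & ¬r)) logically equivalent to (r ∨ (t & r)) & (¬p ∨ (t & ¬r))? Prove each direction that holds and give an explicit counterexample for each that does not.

Not equivalent: only (⇐) holds.

(←) Assume the antecedent. If t is true, the antecedent forces (t = T, r = T, p = F), and the consequent holds there. If t is false, the antecedent forces (t = F, r = T, p = F), and the consequent holds there. Either way the consequent holds.

(→) This fails. Under t = F, r = F, p = F, the left side is true but the right side is false.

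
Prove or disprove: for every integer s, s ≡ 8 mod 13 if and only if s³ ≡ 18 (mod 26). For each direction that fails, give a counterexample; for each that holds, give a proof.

(⟹) This fails: take s = 21. Then 21 ≡ 8 (mod 13), but 21³ = 9261 ≡ 5 (mod 26), not 18.

(⟸) This fails: take s = 20. Then 20³ = 8000 ≡ 18 (mod 26), yet 20 ≡ 7 (mod 13), not 8.

Both directions fail.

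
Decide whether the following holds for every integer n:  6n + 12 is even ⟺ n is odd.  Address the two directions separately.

The forward direction fails; the converse holds.

Forward direction. This fails: take n = 4. Then 6n + 12 = 36, which is even, yet n = 4 is even, not odd.

Converse. Suppose n is odd. Since 6 is even, 6n is even for every n, so 6n + 12 has the same parity as 12, which is even. Hence 6n + 12 is even.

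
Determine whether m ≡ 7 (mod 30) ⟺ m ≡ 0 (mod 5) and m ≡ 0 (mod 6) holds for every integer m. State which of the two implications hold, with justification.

(⇒) fails and (⇐) fails.

Forward direction. This fails: m = 7 gives 7 ≡ 7 (mod 30) but 7 ≡ 2 (mod 5), so the conjunction on the right does not hold.

Converse. This fails: m = 0 satisfies both congruences on the right (0 ≡ 0 mod 5 and 0 ≡ 0 mod 6) yet 0 ≡ 0 (mod 30), not 7.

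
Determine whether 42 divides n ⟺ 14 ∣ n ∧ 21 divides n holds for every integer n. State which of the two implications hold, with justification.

The biconditional holds.

(←) Suppose 14 ∣ n and 21 ∣ n. Any common multiple of 14 and 21 is a multiple of their lcm; here lcm(14, 21) = 14·21/gcd(14, 21) = 294/7 = 42, so 42 ∣ n.

(→) If 42 ∣ n, write n = 42q. Since 42 = 3·14, n = 14·(3q), so 14 ∣ n; and since 42 = 2·21, n = 21·(2q), so 21 ∣ n.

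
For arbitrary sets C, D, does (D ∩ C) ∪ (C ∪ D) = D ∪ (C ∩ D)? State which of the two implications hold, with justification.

Forward inclusion. This inclusion fails. Take C = {1}, D = ∅; then 1 ∈ (D ∩ C) ∪ (C ∪ D) but 1 ∉ D ∪ (C ∩ D).

Reverse inclusion. Let x ∈ D ∪ (C ∩ D). Then either x ∈ D and x ∉ C; or x ∈ C ∩ D. In each case x ∈ (D ∩ C) ∪ (C ∪ D), so D ∪ (C ∩ D) ⊆ (D ∩ C) ∪ (C ∪ D).

Only the reverse inclusion holds.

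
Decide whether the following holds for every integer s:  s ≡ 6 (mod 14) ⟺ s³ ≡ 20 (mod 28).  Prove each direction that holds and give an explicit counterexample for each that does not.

(⇒) holds; (⇐) fails.

(→) Suppose s ≡ 6 (mod 14). Working modulo 28, s ∈ {6, 20}; for each such r, r³ ≡ 20 (mod 28).

(←) This fails: take s = 10. Then 10³ = 1000 ≡ 20 (mod 28), yet 10 ≡ 10 (mod 14), not 6.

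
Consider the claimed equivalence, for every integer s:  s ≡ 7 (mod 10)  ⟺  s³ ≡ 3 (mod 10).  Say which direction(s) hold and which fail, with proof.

Both directions hold; the statement is true.

(⇒) Suppose s ≡ 7 (mod 10). Write s = 10j + 7. Then (10j + 7)³ = 1000j³ + 2100j² + 1470j + 343 = 10(100j³ + 210j² + 147j + 34) + 3, so s³ ≡ 3 (mod 10).

(⇐) Conversely, suppose s³ ≡ 3 (mod 10). The only residue r in {0, …, 9} with r³ ≡ 3 (mod 10) is r = 7, so s ≡ 7 (mod 10).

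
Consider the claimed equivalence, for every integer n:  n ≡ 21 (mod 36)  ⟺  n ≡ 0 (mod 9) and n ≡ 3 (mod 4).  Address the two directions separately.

Neither implication holds.

Forward direction. This fails: n = 21 gives 21 ≡ 21 (mod 36) but 21 ≡ 3 (mod 9), so the conjunction on the right does not hold.

Converse. This fails: n = 27 satisfies both congruences on the right (27 ≡ 0 mod 9 and 27 ≡ 3 mod 4) yet 27 ≡ 27 (mod 36), not 21.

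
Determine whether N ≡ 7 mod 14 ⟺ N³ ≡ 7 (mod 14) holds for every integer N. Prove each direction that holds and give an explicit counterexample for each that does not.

Equivalent; both directions hold.

(→) Suppose N ≡ 7 mod 14. Write N = 14j + 7. Then (14j + 7)³ = 2744j³ + 4116j² + 2058j + 343 = 14(196j³ + 294j² + 147j + 24) + 7, so N³ ≡ 7 (mod 14).

(←) Conversely, suppose N³ ≡ 7 (mod 14). The only residue r in {0, …, 13} with r³ ≡ 7 (mod 14) is r = 7, so N ≡ 7 (mod 14).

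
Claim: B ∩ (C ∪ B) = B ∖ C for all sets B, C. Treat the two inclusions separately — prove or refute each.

(⊇) Let x ∈ B ∖ C. Then x ∈ B and x ∉ C, from which x ∈ B ∩ (C ∪ B).

(⊆) This inclusion fails. Take B = {1}, C = {1}; then 1 ∈ B ∩ (C ∪ B) but 1 ∉ B ∖ C.

The sets are not equal: only the reverse inclusion holds.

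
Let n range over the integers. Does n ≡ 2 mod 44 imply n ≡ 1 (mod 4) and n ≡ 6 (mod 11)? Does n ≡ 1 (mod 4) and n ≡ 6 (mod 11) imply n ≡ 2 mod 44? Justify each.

(⇒) fails and (⇐) fails.

[⇒] This fails: n = 2 gives 2 ≡ 2 (mod 44) but 2 ≡ 2 (mod 4), so the conjunction on the right does not hold.

[⇐] This fails: n = 17 satisfies both congruences on the right (17 ≡ 1 mod 4 and 17 ≡ 6 mod 11) yet 17 ≡ 17 (mod 44), not 2.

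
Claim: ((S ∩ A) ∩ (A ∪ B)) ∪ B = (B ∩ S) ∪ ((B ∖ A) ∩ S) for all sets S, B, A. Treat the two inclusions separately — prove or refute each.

Only the reverse inclusion holds.

Forward inclusion. This inclusion fails. Take S = ∅, B = {1}, A = ∅; then 1 ∈ ((S ∩ A) ∩ (A ∪ B)) ∪ B but 1 ∉ (B ∩ S) ∪ ((B ∖ A) ∩ S).

Reverse inclusion. Let x ∈ (B ∩ S) ∪ ((B ∖ A) ∩ S). Then either x ∈ S ∩ B and x ∉ A; or x ∈ S ∩ B ∩ A. In each case x ∈ ((S ∩ A) ∩ (A ∪ B)) ∪ B, so (B ∩ S) ∪ ((B ∖ A) ∩ S) ⊆ ((S ∩ A) ∩ (A ∪ B)) ∪ B.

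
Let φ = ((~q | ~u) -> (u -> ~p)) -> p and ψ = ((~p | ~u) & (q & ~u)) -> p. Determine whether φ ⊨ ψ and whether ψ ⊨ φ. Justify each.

(→) Assume the antecedent. If u is true, ((~p | ~u) & (q & ~u)) -> p reduces to true regardless of the other variables. If u is false, the antecedent forces (u = F, p = T, q = F) or (u = F, p = T, q = T), and ((~p | ~u) & (q & ~u)) -> p holds there. Either way ((~p | ~u) & (q & ~u)) -> p holds.

(←) This fails. Under u = F, p = F, q = F, the left side is false but the right side is true.

Only the forward direction holds.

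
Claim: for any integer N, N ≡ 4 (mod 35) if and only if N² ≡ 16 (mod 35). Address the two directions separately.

(⟹) Suppose N ≡ 4 (mod 35). Write N = 35j + 4. Then (35j + 4)² = 1225j² + 280j + 16 = 35(35j² + 8j) + 16, so N² ≡ 16 (mod 35).

(⟸) This fails: take N = 11. Then 11² = 121 ≡ 16 (mod 35), yet 11 ≡ 11 (mod 35), not 4.

Only the forward direction holds.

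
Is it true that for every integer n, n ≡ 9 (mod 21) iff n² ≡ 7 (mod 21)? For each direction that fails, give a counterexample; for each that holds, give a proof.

(⇒) fails and (⇐) fails.

Forward direction. This fails: take n = 9. Then 9 ≡ 9 (mod 21), but 9² = 81 ≡ 18 (mod 21), not 7.

Converse. This fails: take n = 7. Then 7² = 49 ≡ 7 (mod 21), yet 7 ≡ 7 (mod 21), not 9.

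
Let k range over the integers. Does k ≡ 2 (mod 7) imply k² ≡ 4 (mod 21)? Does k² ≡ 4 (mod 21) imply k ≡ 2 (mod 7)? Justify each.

(⇒) fails and (⇐) fails.

(⟹) This fails: take k = 9. Then 9 ≡ 2 (mod 7), but 9² = 81 ≡ 18 (mod 21), not 4.

(⟸) This fails: take k = 5. Then 5² = 25 ≡ 4 (mod 21), yet 5 ≡ 5 (mod 7), not 2.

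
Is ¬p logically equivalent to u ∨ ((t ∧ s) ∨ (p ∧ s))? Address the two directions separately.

Neither implication holds.

[⇒] This fails. Under u = F, s = F, t = F, p = F, the left side is true but the right side is false.

[⇐] This fails. Under u = T, s = F, t = F, p = T, the left side is false but the right side is true.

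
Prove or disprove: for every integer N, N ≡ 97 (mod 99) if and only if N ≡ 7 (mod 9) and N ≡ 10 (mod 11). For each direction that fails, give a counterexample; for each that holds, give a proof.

Both directions fail.

(⟹) This fails: N = 97 gives 97 ≡ 97 (mod 99) but 97 ≡ 9 (mod 11), so the conjunction on the right does not hold.

(⟸) This fails: N = 43 satisfies both congruences on the right (43 ≡ 7 mod 9 and 43 ≡ 10 mod 11) yet 43 ≡ 43 (mod 99), not 97.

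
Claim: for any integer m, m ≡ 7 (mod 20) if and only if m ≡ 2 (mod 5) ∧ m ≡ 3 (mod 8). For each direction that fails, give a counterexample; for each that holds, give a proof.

(⟹) This fails: m = 7 gives 7 ≡ 7 (mod 20) but 7 ≡ 7 (mod 8), so the conjunction on the right does not hold.

(⟸) Conversely, if m ≡ 2 (mod 5) and m ≡ 3 (mod 8), then by the Chinese remainder theorem m ≡ 27 (mod 40). Since 27 ≡ 7 (mod 20) and 20 ∣ 40, we get m ≡ 7 (mod 20).

(⇒) fails; (⇐) holds.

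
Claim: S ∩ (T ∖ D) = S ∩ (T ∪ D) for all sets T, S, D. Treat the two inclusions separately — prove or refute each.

Forward inclusion. Let x ∈ S ∩ (T ∖ D). Then x ∈ T ∩ S and x ∉ D, from which x ∈ S ∩ (T ∪ D).

Reverse inclusion. This inclusion fails. Take T = ∅, S = {1}, D = {1}; then 1 ∈ S ∩ (T ∪ D) but 1 ∉ S ∩ (T ∖ D).

(⊆) holds; (⊇) fails.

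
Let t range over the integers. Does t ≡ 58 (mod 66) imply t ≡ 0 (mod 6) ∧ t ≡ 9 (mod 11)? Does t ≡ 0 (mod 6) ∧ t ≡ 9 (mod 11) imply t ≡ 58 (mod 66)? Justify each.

Neither direction holds.

(→) This fails: t = 58 gives 58 ≡ 58 (mod 66) but 58 ≡ 4 (mod 6), so the conjunction on the right does not hold.

(←) This fails: t = 42 satisfies both congruences on the right (42 ≡ 0 mod 6 and 42 ≡ 9 mod 11) yet 42 ≡ 42 (mod 66), not 58.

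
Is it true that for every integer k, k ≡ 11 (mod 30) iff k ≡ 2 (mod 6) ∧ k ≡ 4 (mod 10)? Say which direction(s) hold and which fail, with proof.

Neither direction holds.

Forward direction. This fails: k = 11 gives 11 ≡ 11 (mod 30) but 11 ≡ 5 (mod 6), so the conjunction on the right does not hold.

Converse. This fails: k = 14 satisfies both congruences on the right (14 ≡ 2 mod 6 and 14 ≡ 4 mod 10) yet 14 ≡ 14 (mod 30), not 11.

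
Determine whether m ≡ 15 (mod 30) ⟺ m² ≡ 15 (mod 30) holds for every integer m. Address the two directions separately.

Converse. Suppose m² ≡ 15 (mod 30). The only residue r in {0, …, 29} with r² ≡ 15 (mod 30) is r = 15, so m ≡ 15 (mod 30).

Forward direction. Suppose m ≡ 15 (mod 30). Write m = 30j + 15. Then (30j + 15)² = 900j² + 900j + 225 = 30(30j² + 30j + 7) + 15, so m² ≡ 15 (mod 30).

Both implications hold.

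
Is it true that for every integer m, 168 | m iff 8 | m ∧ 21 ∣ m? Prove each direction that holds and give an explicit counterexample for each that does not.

The biconditional holds.

(⇒) If 168 ∣ m, write m = 168q. Since 168 = 21·8, m = 8·(21q), so 8 ∣ m; and since 168 = 8·21, m = 21·(8q), so 21 ∣ m.

(⇐) Suppose 8 ∣ m and 21 ∣ m. Any common multiple of 8 and 21 is a multiple of their lcm; here gcd(8, 21) = 1, so lcm(8, 21) = 8·21 = 168, so 168 ∣ m.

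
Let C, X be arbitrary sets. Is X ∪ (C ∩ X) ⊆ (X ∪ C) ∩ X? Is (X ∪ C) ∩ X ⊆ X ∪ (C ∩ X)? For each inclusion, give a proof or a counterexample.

(⟸) Let x ∈ (X ∪ C) ∩ X. Then either x ∈ X and x ∉ C; or x ∈ C ∩ X. In each case x ∈ X ∪ (C ∩ X), so (X ∪ C) ∩ X ⊆ X ∪ (C ∩ X).

(⟹) Let x ∈ X ∪ (C ∩ X). Then either x ∈ X and x ∉ C; or x ∈ C ∩ X. In each case x ∈ (X ∪ C) ∩ X, so X ∪ (C ∩ X) ⊆ (X ∪ C) ∩ X.

Both inclusions hold; the sets are equal.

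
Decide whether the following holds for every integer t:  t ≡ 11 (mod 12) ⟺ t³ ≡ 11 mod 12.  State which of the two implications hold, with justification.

(⟹) Suppose t ≡ 11 (mod 12). Write t = 12j + 11. Then (12j + 11)³ = 1728j³ + 4752j² + 4356j + 1331 = 12(144j³ + 396j² + 363j + 110) + 11, so t³ ≡ 11 (mod 12).

(⟸) Conversely, suppose t³ ≡ 11 (mod 12). The only residue r in {0, …, 11} with r³ ≡ 11 (mod 12) is r = 11, so t ≡ 11 (mod 12).

The biconditional holds.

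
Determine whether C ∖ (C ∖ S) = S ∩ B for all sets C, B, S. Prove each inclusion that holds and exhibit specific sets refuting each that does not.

(⊆) fails and (⊇) fails.

(⊆) This inclusion fails. Take C = {1}, B = ∅, S = {1}; then 1 ∈ C ∖ (C ∖ S) but 1 ∉ S ∩ B.

(⊇) This inclusion fails. Take C = ∅, B = {1}, S = {1}; then 1 ∈ S ∩ B but 1 ∉ C ∖ (C ∖ S).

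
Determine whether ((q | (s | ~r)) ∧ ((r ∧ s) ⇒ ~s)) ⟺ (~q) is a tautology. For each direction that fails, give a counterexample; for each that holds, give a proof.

Neither direction holds.

(⟹) This fails. Under s = F, r = F, q = T, the left side is true but the right side is false.

(⟸) This fails. Under s = F, r = T, q = F, the left side is false but the right side is true.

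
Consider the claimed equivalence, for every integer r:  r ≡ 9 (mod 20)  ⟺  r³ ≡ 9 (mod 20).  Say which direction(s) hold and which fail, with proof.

(⟹) Suppose r ≡ 9 (mod 20). Write r = 20j + 9. Then (20j + 9)³ = 8000j³ + 10800j² + 4860j + 729 = 20(400j³ + 540j² + 243j + 36) + 9, so r³ ≡ 9 (mod 20).

(⟸) Conversely, suppose r³ ≡ 9 (mod 20). The only residue r in {0, …, 19} with r³ ≡ 9 (mod 20) is r = 9, so r ≡ 9 (mod 20).

Both directions hold; the statement is true.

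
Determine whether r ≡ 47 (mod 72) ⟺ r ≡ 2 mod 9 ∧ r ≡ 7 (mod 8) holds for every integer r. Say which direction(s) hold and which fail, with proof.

The biconditional holds.

(⟸) If r ≡ 2 (mod 9) and r ≡ 7 (mod 8), then by the Chinese remainder theorem r ≡ 47 (mod 72). This is exactly r ≡ 47 (mod 72).

(⟹) Suppose r ≡ 47 (mod 72); write r = 72j + 47. Since 9 ∣ 72, reducing mod 9 gives r ≡ 47 ≡ 2 (mod 9); since 8 ∣ 72, reducing mod 8 gives r ≡ 47 ≡ 7 (mod 8).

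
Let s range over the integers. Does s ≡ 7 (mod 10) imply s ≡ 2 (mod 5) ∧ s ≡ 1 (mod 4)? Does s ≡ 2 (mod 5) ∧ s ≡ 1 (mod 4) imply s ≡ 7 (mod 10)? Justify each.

The forward direction fails; the converse holds.

Forward direction. This fails: s = 7 gives 7 ≡ 7 (mod 10) but 7 ≡ 3 (mod 4), so the conjunction on the right does not hold.

Converse. If s ≡ 2 (mod 5) and s ≡ 1 (mod 4), then by the Chinese remainder theorem s ≡ 17 (mod 20). Since 17 ≡ 7 (mod 10) and 10 ∣ 20, we get s ≡ 7 (mod 10).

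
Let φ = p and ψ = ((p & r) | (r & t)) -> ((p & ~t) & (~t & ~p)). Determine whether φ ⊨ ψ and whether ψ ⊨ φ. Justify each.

Neither implication holds.

(→) This fails. Under r = T, t = F, p = T, the left side is true but the right side is false.

(←) This fails. Under r = F, t = F, p = F, the left side is false but the right side is true.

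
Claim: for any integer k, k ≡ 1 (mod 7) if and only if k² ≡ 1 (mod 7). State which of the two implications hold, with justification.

The forward direction holds; the converse fails.

[⇒] Suppose k ≡ 1 (mod 7). Write k = 7j + 1. Then (7j + 1)² = 49j² + 14j + 1 = 7(7j² + 2j) + 1, so k² ≡ 1 (mod 7).

[⇐] This fails: take k = 6. Then 6² = 36 ≡ 1 (mod 7), yet 6 ≡ 6 (mod 7), not 1.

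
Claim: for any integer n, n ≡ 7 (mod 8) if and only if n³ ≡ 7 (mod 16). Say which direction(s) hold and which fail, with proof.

Only the converse holds.

[⇒] This fails: take n = 15. Then 15 ≡ 7 (mod 8), but 15³ = 3375 ≡ 15 (mod 16), not 7.

[⇐] Conversely, the residues r modulo 16 with r³ ≡ 7 (mod 16) are exactly {7}, and each is ≡ 7 (mod 8).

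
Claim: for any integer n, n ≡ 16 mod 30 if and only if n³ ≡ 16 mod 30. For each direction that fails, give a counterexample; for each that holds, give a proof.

(→) Suppose n ≡ 16 mod 30. Write n = 30j + 16. Then (30j + 16)³ = 27000j³ + 43200j² + 23040j + 4096 = 30(900j³ + 1440j² + 768j + 136) + 16, so n³ ≡ 16 (mod 30).

(←) Conversely, suppose n³ ≡ 16 (mod 30). The only residue r in {0, …, 29} with r³ ≡ 16 (mod 30) is r = 16, so n ≡ 16 (mod 30).

Equivalent; both directions hold.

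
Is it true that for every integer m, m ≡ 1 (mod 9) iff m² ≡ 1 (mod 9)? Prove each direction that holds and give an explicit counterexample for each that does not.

(⇒) holds; (⇐) fails.

Forward direction. Suppose m ≡ 1 (mod 9). Write m = 9j + 1. Then (9j + 1)² = 81j² + 18j + 1 = 9(9j² + 2j) + 1, so m² ≡ 1 (mod 9).

Converse. This fails: take m = 8. Then 8² = 64 ≡ 1 (mod 9), yet 8 ≡ 8 (mod 9), not 1.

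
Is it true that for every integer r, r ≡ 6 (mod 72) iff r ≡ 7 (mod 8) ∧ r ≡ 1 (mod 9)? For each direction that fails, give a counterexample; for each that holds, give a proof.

[⇒] This fails: r = 6 gives 6 ≡ 6 (mod 72) but 6 ≡ 6 (mod 8), so the conjunction on the right does not hold.

[⇐] This fails: r = 55 satisfies both congruences on the right (55 ≡ 7 mod 8 and 55 ≡ 1 mod 9) yet 55 ≡ 55 (mod 72), not 6.

Neither direction holds.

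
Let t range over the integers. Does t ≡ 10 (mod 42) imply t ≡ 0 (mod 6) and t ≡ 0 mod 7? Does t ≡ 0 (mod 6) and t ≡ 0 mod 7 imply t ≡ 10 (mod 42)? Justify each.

Forward direction. This fails: t = 10 gives 10 ≡ 10 (mod 42) but 10 ≡ 4 (mod 6), so the conjunction on the right does not hold.

Converse. This fails: t = 0 satisfies both congruences on the right (0 ≡ 0 mod 6 and 0 ≡ 0 mod 7) yet 0 ≡ 0 (mod 42), not 10.

Neither direction holds.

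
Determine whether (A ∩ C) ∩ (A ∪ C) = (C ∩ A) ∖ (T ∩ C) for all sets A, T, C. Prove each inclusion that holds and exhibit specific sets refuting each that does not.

Forward inclusion. This inclusion fails. Take A = {1}, T = {1}, C = {1}; then 1 ∈ (A ∩ C) ∩ (A ∪ C) but 1 ∉ (C ∩ A) ∖ (T ∩ C).

Reverse inclusion. Let x ∈ (C ∩ A) ∖ (T ∩ C). Then x ∈ A ∩ C and x ∉ T, from which x ∈ (A ∩ C) ∩ (A ∪ C).

Only the reverse inclusion holds.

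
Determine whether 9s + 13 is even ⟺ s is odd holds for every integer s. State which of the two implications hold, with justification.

[⇒] Suppose 9s + 13 is even. Since 9 is odd, 9s and s have the same parity, so 9s + 13 ≡ s + 13 (mod 2). As 13 is odd, 9s + 13 is even exactly when s is odd. Thus s is odd.

[⇐] Conversely, suppose s is odd; write s = 2j + 1. Then 9s + 13 = 9·(2j + 1) + 13 = 2·9j + 22, which is even.

Both directions hold.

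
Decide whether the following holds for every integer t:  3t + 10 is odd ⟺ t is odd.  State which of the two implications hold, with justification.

Equivalent; both directions hold.

(⇐) Suppose t is odd; write t = 2j + 1. Then 3t + 10 = 3·(2j + 1) + 10 = 2·3j + 13, which is odd.

(⇒) Suppose 3t + 10 is odd. Since 3 is odd, 3t and t have the same parity, so 3t + 10 ≡ t + 10 (mod 2). As 10 is even, 3t + 10 is odd exactly when t is odd. Thus t is odd.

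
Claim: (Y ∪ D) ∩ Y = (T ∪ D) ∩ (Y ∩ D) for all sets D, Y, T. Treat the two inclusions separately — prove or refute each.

Forward inclusion. This inclusion fails. Take D = ∅, Y = {1}, T = ∅; then 1 ∈ (Y ∪ D) ∩ Y but 1 ∉ (T ∪ D) ∩ (Y ∩ D).

Reverse inclusion. Let x ∈ (T ∪ D) ∩ (Y ∩ D). Then either x ∈ D ∩ Y and x ∉ T; or x ∈ D ∩ Y ∩ T. In each case x ∈ (Y ∪ D) ∩ Y, so (T ∪ D) ∩ (Y ∩ D) ⊆ (Y ∪ D) ∩ Y.

Only the reverse inclusion holds.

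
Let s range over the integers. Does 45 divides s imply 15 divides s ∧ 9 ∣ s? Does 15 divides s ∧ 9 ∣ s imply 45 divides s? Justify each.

(⟹) If 45 ∣ s, write s = 45q. Since 45 = 3·15, s = 15·(3q), so 15 ∣ s; and since 45 = 5·9, s = 9·(5q), so 9 ∣ s.

(⟸) Suppose 15 ∣ s and 9 ∣ s. Any common multiple of 15 and 9 is a multiple of their lcm; here lcm(15, 9) = 15·9/gcd(15, 9) = 135/3 = 45, so 45 ∣ s.

Both implications hold.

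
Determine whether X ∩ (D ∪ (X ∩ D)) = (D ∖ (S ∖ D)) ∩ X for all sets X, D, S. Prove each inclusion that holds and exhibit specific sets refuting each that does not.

The two sets are equal.

Forward inclusion. Let x ∈ X ∩ (D ∪ (X ∩ D)). Then either x ∈ X ∩ D and x ∉ S; or x ∈ X ∩ D ∩ S. In each case x ∈ (D ∖ (S ∖ D)) ∩ X, so X ∩ (D ∪ (X ∩ D)) ⊆ (D ∖ (S ∖ D)) ∩ X.

Reverse inclusion. Let x ∈ (D ∖ (S ∖ D)) ∩ X. Then either x ∈ X ∩ D and x ∉ S; or x ∈ X ∩ D ∩ S. In each case x ∈ X ∩ (D ∪ (X ∩ D)), so (D ∖ (S ∖ D)) ∩ X ⊆ X ∩ (D ∪ (X ∩ D)).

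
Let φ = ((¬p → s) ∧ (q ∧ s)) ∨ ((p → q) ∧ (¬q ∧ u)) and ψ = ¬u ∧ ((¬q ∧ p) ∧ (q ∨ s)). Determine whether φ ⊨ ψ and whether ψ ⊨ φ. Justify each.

Neither direction holds.

[⇒] This fails. Under q = F, u = T, p = F, s = F, the left side is true but the right side is false.

[⇐] This fails. Under q = F, u = F, p = T, s = T, the left side is false but the right side is true.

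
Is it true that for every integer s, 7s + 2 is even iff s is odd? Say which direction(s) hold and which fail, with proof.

Both directions fail.

(⟹) This fails: s = 6 gives 7s + 2 = 44, which is even, but 6 is even, not odd.

(⟸) This also fails: s = 5 is odd, but 7s + 2 = 37 is odd, not even.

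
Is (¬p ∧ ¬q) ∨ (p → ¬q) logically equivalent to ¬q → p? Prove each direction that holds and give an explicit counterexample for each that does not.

Neither implication holds.

(⇒) This fails. Under q = F, p = F, the left side is true but the right side is false.

(⇐) This fails. Under q = T, p = T, the left side is false but the right side is true.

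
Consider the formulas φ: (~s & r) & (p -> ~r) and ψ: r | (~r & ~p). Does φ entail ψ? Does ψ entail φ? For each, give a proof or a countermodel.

(⟹) Assume the antecedent. If r is true, r | (~r & ~p) reduces to true regardless of the other variables. If r is false, the antecedent cannot hold. Either way r | (~r & ~p) holds.

(⟸) This fails. Under r = F, p = F, s = F, the left side is false but the right side is true.

Not equivalent: only (⇒) holds.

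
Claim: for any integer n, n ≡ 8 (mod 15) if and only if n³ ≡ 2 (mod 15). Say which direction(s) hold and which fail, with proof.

(⟹) Suppose n ≡ 8 (mod 15). Write n = 15j + 8. Then (15j + 8)³ = 3375j³ + 5400j² + 2880j + 512 = 15(225j³ + 360j² + 192j + 34) + 2, so n³ ≡ 2 (mod 15).

(⟸) Conversely, suppose n³ ≡ 2 (mod 15). The only residue r in {0, …, 14} with r³ ≡ 2 (mod 15) is r = 8, so n ≡ 8 (mod 15).

Both directions hold.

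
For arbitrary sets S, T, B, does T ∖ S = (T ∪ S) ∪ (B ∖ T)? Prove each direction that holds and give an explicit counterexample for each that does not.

(⟹) Let x ∈ T ∖ S. Then either x ∈ T and x ∉ S, B; or x ∈ T ∩ B and x ∉ S. In each case x ∈ (T ∪ S) ∪ (B ∖ T), so T ∖ S ⊆ (T ∪ S) ∪ (B ∖ T).

(⟸) This inclusion fails. Take S = {1}, T = ∅, B = ∅; then 1 ∈ (T ∪ S) ∪ (B ∖ T) but 1 ∉ T ∖ S.

(⊆) holds; (⊇) fails.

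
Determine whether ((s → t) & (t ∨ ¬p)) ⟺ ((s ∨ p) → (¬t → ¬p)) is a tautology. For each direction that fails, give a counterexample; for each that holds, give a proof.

(⇒) holds; (⇐) fails.

Forward direction. Assume the antecedent. If p is true, the antecedent forces (p = T, t = T, s = F) or (p = T, t = T, s = T), and (s ∨ p) → (¬t → ¬p) holds there. If p is false, (s ∨ p) → (¬t → ¬p) reduces to true regardless of the other variables. Either way (s ∨ p) → (¬t → ¬p) holds.

Converse. This fails. Under p = F, t = F, s = T, the left side is false but the right side is true.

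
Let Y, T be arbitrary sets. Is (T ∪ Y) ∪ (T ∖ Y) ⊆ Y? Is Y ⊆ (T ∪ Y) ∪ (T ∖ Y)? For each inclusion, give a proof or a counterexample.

Forward inclusion. This inclusion fails. Take Y = ∅, T = {1}; then 1 ∈ (T ∪ Y) ∪ (T ∖ Y) but 1 ∉ Y.

Reverse inclusion. Let x ∈ Y. Then either x ∈ Y and x ∉ T; or x ∈ Y ∩ T. In each case x ∈ (T ∪ Y) ∪ (T ∖ Y), so Y ⊆ (T ∪ Y) ∪ (T ∖ Y).

The sets are not equal: only the reverse inclusion holds.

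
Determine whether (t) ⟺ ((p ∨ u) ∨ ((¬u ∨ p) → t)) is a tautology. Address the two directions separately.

Only the forward implication holds.

Forward direction. Assume the antecedent. If p is true, (p ∨ u) ∨ ((¬u ∨ p) → t) reduces to true regardless of the other variables. If p is false, the antecedent forces (p = F, t = T, u = F) or (p = F, t = T, u = T), and (p ∨ u) ∨ ((¬u ∨ p) → t) holds there. Either way (p ∨ u) ∨ ((¬u ∨ p) → t) holds.

Converse. This fails. Under p = T, t = F, u = F, the left side is false but the right side is true.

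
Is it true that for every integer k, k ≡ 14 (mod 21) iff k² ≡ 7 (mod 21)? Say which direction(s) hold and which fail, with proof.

[⇒] Suppose k ≡ 14 (mod 21). Write k = 21j + 14. Then (21j + 14)² = 441j² + 588j + 196 = 21(21j² + 28j + 9) + 7, so k² ≡ 7 (mod 21).

[⇐] This fails: take k = 7. Then 7² = 49 ≡ 7 (mod 21), yet 7 ≡ 7 (mod 21), not 14.

(⇒) holds; (⇐) fails.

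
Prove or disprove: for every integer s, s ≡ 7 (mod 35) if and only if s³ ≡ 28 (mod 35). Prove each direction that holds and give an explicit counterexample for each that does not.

Both directions hold; the statement is true.

[⇒] Suppose s ≡ 7 (mod 35). Write s = 35j + 7. Then (35j + 7)³ = 42875j³ + 25725j² + 5145j + 343 = 35(1225j³ + 735j² + 147j + 9) + 28, so s³ ≡ 28 (mod 35).

[⇐] Conversely, suppose s³ ≡ 28 (mod 35). The only residue r in {0, …, 34} with r³ ≡ 28 (mod 35) is r = 7, so s ≡ 7 (mod 35).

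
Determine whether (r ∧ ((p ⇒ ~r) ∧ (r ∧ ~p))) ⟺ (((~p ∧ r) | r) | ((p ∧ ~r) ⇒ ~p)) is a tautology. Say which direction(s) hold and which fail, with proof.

Forward direction. Assume the antecedent. If r is true, the consequent reduces to true regardless of the other variables. If r is false, the antecedent cannot hold. Either way the consequent holds.

Converse. This fails. Under r = F, p = F, the left side is false but the right side is true.

Only the forward direction holds.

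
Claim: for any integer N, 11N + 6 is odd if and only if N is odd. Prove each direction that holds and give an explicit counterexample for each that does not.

[⇒] Suppose 11N + 6 is odd. Since 11 is odd, 11N and N have the same parity, so 11N + 6 ≡ N + 6 (mod 2). As 6 is even, 11N + 6 is odd exactly when N is odd. Thus N is odd.

[⇐] Conversely, suppose N is odd; write N = 2j + 1. Then 11N + 6 = 11·(2j + 1) + 6 = 2·11j + 17, which is odd.

Both directions hold; the statement is true.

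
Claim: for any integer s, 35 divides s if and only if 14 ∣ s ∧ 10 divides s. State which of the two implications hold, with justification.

Only the reverse direction holds.

(⟹) This fails: take s = 35. Certainly 35 ∣ 35, but 14 ∤ 35.

(⟸) Suppose 14 ∣ s and 10 ∣ s. Any common multiple of 14 and 10 is a multiple of their lcm; here lcm(14, 10) = 14·10/gcd(14, 10) = 140/2 = 70, so 70 ∣ s. Since 35 ∣ 70, it follows that 35 ∣ s.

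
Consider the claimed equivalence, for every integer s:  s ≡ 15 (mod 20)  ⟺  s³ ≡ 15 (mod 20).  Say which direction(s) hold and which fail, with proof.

[⇐] Suppose s³ ≡ 15 (mod 20). The only residue r in {0, …, 19} with r³ ≡ 15 (mod 20) is r = 15, so s ≡ 15 (mod 20).

[⇒] Suppose s ≡ 15 (mod 20). Write s = 20j + 15. Then (20j + 15)³ = 8000j³ + 18000j² + 13500j + 3375 = 20(400j³ + 900j² + 675j + 168) + 15, so s³ ≡ 15 (mod 20).

Both implications hold.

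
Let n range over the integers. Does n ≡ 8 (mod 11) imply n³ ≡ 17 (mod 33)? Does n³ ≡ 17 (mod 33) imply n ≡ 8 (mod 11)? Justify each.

Not equivalent: only (⇐) holds.

(⟹) This fails: take n = 19. Then 19 ≡ 8 (mod 11), but 19³ = 6859 ≡ 28 (mod 33), not 17.

(⟸) Conversely, the residues r modulo 33 with r³ ≡ 17 (mod 33) are exactly {8}, and each is ≡ 8 (mod 11).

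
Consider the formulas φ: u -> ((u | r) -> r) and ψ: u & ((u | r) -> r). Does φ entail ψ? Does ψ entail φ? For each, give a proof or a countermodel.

The forward direction fails; the converse holds.

[⇒] This fails. Under r = F, u = F, the left side is true but the right side is false.

[⇐] Assume the antecedent. If r is true, u -> ((u | r) -> r) reduces to true regardless of the other variables. If r is false, the antecedent cannot hold. Either way u -> ((u | r) -> r) holds.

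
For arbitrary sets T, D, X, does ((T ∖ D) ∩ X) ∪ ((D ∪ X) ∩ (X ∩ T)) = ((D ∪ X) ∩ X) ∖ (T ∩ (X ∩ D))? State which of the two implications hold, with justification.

(⊆) This inclusion fails. Take T = {1}, D = {1}, X = {1}; then 1 ∈ ((T ∖ D) ∩ X) ∪ ((D ∪ X) ∩ (X ∩ T)) but 1 ∉ ((D ∪ X) ∩ X) ∖ (T ∩ (X ∩ D)).

(⊇) This inclusion fails. Take T = ∅, D = ∅, X = {1}; then 1 ∈ ((D ∪ X) ∩ X) ∖ (T ∩ (X ∩ D)) but 1 ∉ ((T ∖ D) ∩ X) ∪ ((D ∪ X) ∩ (X ∩ T)).

Both inclusions fail.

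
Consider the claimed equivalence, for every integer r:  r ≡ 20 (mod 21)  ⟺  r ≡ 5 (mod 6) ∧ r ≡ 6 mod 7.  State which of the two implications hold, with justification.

[⇐] If r ≡ 5 (mod 6) and r ≡ 6 (mod 7), then by the Chinese remainder theorem r ≡ 41 (mod 42). Since 41 ≡ 20 (mod 21) and 21 ∣ 42, we get r ≡ 20 (mod 21).

[⇒] This fails: r = 20 gives 20 ≡ 20 (mod 21) but 20 ≡ 2 (mod 6), so the conjunction on the right does not hold.

The forward direction fails; the converse holds.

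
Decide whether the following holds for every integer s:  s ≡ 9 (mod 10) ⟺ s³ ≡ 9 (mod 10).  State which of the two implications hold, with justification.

Equivalent; both directions hold.

Forward direction. Suppose s ≡ 9 (mod 10). Write s = 10j + 9. Then (10j + 9)³ = 1000j³ + 2700j² + 2430j + 729 = 10(100j³ + 270j² + 243j + 72) + 9, so s³ ≡ 9 (mod 10).

Converse. Suppose s³ ≡ 9 (mod 10). The only residue r in {0, …, 9} with r³ ≡ 9 (mod 10) is r = 9, so s ≡ 9 (mod 10).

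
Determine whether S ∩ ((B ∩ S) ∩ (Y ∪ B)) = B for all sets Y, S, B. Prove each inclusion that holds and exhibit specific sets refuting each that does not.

(⟸) This inclusion fails. Take Y = ∅, S = ∅, B = {1}; then 1 ∈ B but 1 ∉ S ∩ ((B ∩ S) ∩ (Y ∪ B)).

(⟹) Let x ∈ S ∩ ((B ∩ S) ∩ (Y ∪ B)). Then either x ∈ S ∩ B and x ∉ Y; or x ∈ Y ∩ S ∩ B. In each case x ∈ B, so S ∩ ((B ∩ S) ∩ (Y ∪ B)) ⊆ B.

(⊆) holds; (⊇) fails.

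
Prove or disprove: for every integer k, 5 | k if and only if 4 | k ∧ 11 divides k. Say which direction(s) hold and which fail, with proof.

(→) This fails: take k = 5. Certainly 5 ∣ 5, but 4 ∤ 5.

(←) This fails: take k = 44. Both 4 ∣ 44 and 11 ∣ 44, yet 44 is not a multiple of 5 (since 44 = 8·5 + 4), so 5 ∤ 44.

Both directions fail.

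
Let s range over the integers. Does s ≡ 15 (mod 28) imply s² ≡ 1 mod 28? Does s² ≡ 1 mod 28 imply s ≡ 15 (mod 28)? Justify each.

[⇒] Suppose s ≡ 15 (mod 28). Write s = 28j + 15. Then (28j + 15)² = 784j² + 840j + 225 = 28(28j² + 30j + 8) + 1, so s² ≡ 1 (mod 28).

[⇐] This fails: take s = 1. Then 1² = 1 ≡ 1 (mod 28), yet 1 ≡ 1 (mod 28), not 15.

Not equivalent: only (⇒) holds.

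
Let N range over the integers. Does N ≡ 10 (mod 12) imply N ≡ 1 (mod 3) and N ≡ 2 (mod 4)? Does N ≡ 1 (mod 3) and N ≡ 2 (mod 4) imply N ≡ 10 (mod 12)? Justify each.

(⟹) Suppose N ≡ 10 (mod 12); write N = 12j + 10. Since 3 ∣ 12, reducing mod 3 gives N ≡ 10 ≡ 1 (mod 3); since 4 ∣ 12, reducing mod 4 gives N ≡ 10 ≡ 2 (mod 4).

(⟸) Conversely, if N ≡ 1 (mod 3) and N ≡ 2 (mod 4), then by the Chinese remainder theorem N ≡ 10 (mod 12). This is exactly N ≡ 10 (mod 12).

Both directions hold; the statement is true.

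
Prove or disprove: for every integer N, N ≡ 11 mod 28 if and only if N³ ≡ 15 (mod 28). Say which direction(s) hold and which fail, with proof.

Only the forward implication holds.

(⟹) Suppose N ≡ 11 mod 28. Write N = 28j + 11. Then (28j + 11)³ = 21952j³ + 25872j² + 10164j + 1331 = 28(784j³ + 924j² + 363j + 47) + 15, so N³ ≡ 15 (mod 28).

(⟸) This fails: take N = 15. Then 15³ = 3375 ≡ 15 (mod 28), yet 15 ≡ 15 (mod 28), not 11.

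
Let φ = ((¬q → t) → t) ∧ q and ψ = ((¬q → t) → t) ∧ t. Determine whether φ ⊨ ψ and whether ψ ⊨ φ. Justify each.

[⇒] Assume the antecedent. If q is true, the antecedent forces (q = T, t = T), and ((¬q → t) → t) ∧ t holds there. If q is false, the antecedent cannot hold. Either way ((¬q → t) → t) ∧ t holds.

[⇐] This fails. Under q = F, t = T, the left side is false but the right side is true.

(⇒) holds; (⇐) fails.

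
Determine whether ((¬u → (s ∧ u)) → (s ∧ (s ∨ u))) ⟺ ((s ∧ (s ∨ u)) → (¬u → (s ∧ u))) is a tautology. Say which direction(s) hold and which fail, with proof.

Forward direction. This fails. Under u = F, s = T, the left side is true but the right side is false.

Converse. This fails. Under u = T, s = F, the left side is false but the right side is true.

Both directions fail.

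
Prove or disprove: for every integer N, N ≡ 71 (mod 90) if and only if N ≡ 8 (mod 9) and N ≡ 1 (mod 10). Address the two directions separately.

(⟹) Suppose N ≡ 71 (mod 90); write N = 90j + 71. Since 9 ∣ 90, reducing mod 9 gives N ≡ 71 ≡ 8 (mod 9); since 10 ∣ 90, reducing mod 10 gives N ≡ 71 ≡ 1 (mod 10).

(⟸) Conversely, if N ≡ 8 (mod 9) and N ≡ 1 (mod 10), then by the Chinese remainder theorem N ≡ 71 (mod 90). This is exactly N ≡ 71 (mod 90).

Equivalent; both directions hold.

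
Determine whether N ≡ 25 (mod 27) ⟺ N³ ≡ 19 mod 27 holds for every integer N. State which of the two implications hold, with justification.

The forward direction holds; the converse fails.

Converse. This fails: take N = 7. Then 7³ = 343 ≡ 19 (mod 27), yet 7 ≡ 7 (mod 27), not 25.

Forward direction. Suppose N ≡ 25 (mod 27). Write N = 27j + 25. Then (27j + 25)³ = 19683j³ + 54675j² + 50625j + 15625 = 27(729j³ + 2025j² + 1875j + 578) + 19, so N³ ≡ 19 (mod 27).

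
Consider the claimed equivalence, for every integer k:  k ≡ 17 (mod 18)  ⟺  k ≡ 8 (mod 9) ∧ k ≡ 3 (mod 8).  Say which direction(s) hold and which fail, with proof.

(⇒) fails; (⇐) holds.

(⟹) This fails: k = 17 gives 17 ≡ 17 (mod 18) but 17 ≡ 1 (mod 8), so the conjunction on the right does not hold.

(⟸) Conversely, if k ≡ 8 (mod 9) and k ≡ 3 (mod 8), then by the Chinese remainder theorem k ≡ 35 (mod 72). Since 35 ≡ 17 (mod 18) and 18 ∣ 72, we get k ≡ 17 (mod 18).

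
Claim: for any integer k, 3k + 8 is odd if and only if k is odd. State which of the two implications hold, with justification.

Both directions hold.

[⇒] Suppose 3k + 8 is odd. Since 3 is odd, 3k and k have the same parity, so 3k + 8 ≡ k + 8 (mod 2). As 8 is even, 3k + 8 is odd exactly when k is odd. Thus k is odd.

[⇐] Conversely, suppose k is odd; write k = 2j + 1. Then 3k + 8 = 3·(2j + 1) + 8 = 2·3j + 11, which is odd.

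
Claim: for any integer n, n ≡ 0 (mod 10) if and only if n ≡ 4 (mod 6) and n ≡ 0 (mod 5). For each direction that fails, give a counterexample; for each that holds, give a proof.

Only the reverse direction holds.

(→) This fails: n = 0 gives 0 ≡ 0 (mod 10) but 0 ≡ 0 (mod 6), so the conjunction on the right does not hold.

(←) Conversely, if n ≡ 4 (mod 6) and n ≡ 0 (mod 5), then by the Chinese remainder theorem n ≡ 10 (mod 30). Since 10 ≡ 0 (mod 10) and 10 ∣ 30, we get n ≡ 0 (mod 10).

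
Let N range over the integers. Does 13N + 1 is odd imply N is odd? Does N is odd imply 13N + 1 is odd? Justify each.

Both directions fail.

(→) This fails: N = 6 gives 13N + 1 = 79, which is odd, but 6 is even, not odd.

(←) This also fails: N = 7 is odd, but 13N + 1 = 92 is even, not odd.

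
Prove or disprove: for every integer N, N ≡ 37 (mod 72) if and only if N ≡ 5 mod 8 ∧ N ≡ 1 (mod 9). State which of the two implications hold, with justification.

[⇐] If N ≡ 5 (mod 8) and N ≡ 1 (mod 9), then by the Chinese remainder theorem N ≡ 37 (mod 72). This is exactly N ≡ 37 (mod 72).

[⇒] Suppose N ≡ 37 (mod 72); write N = 72j + 37. Since 8 ∣ 72, reducing mod 8 gives N ≡ 37 ≡ 5 (mod 8); since 9 ∣ 72, reducing mod 9 gives N ≡ 37 ≡ 1 (mod 9).

Both implications hold.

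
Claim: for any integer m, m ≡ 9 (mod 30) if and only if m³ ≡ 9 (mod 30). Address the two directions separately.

(→) Suppose m ≡ 9 (mod 30). Write m = 30j + 9. Then (30j + 9)³ = 27000j³ + 24300j² + 7290j + 729 = 30(900j³ + 810j² + 243j + 24) + 9, so m³ ≡ 9 (mod 30).

(←) Conversely, suppose m³ ≡ 9 (mod 30). The only residue r in {0, …, 29} with r³ ≡ 9 (mod 30) is r = 9, so m ≡ 9 (mod 30).

The biconditional holds.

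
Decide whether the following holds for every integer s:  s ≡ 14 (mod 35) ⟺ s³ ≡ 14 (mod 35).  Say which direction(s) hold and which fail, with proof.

(→) Suppose s ≡ 14 (mod 35). Write s = 35j + 14. Then (35j + 14)³ = 42875j³ + 51450j² + 20580j + 2744 = 35(1225j³ + 1470j² + 588j + 78) + 14, so s³ ≡ 14 (mod 35).

(←) Conversely, suppose s³ ≡ 14 (mod 35). The only residue r in {0, …, 34} with r³ ≡ 14 (mod 35) is r = 14, so s ≡ 14 (mod 35).

Both directions hold; the statement is true.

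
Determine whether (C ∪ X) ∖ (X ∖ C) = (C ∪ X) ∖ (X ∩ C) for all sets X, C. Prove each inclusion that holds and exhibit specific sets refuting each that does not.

Neither inclusion holds.

(⊆) This inclusion fails. Take X = {1}, C = {1}; then 1 ∈ (C ∪ X) ∖ (X ∖ C) but 1 ∉ (C ∪ X) ∖ (X ∩ C).

(⊇) This inclusion fails. Take X = {1}, C = ∅; then 1 ∈ (C ∪ X) ∖ (X ∩ C) but 1 ∉ (C ∪ X) ∖ (X ∖ C).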